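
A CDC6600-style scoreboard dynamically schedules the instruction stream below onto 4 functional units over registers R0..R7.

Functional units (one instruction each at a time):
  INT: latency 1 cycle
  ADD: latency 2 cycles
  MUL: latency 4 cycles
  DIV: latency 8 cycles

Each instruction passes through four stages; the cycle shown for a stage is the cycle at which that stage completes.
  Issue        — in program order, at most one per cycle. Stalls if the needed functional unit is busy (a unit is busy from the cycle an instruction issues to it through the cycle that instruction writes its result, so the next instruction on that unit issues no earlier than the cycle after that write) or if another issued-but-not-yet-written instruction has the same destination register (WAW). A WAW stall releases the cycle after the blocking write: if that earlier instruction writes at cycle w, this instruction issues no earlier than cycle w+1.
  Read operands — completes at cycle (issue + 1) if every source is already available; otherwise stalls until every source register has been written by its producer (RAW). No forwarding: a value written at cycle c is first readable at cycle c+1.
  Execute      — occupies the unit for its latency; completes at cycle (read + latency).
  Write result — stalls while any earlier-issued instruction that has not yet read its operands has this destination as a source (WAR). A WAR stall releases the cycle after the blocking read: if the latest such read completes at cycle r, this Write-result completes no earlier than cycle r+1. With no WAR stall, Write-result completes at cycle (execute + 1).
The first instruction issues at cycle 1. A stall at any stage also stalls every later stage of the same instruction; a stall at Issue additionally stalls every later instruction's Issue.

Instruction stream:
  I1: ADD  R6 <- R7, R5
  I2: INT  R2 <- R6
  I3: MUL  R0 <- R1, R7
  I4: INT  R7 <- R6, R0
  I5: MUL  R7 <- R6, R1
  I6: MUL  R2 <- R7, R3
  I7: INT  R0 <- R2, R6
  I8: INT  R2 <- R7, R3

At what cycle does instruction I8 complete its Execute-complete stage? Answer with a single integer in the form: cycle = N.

cycle = 32

  I1 | 1 | 2 | 4 | 5
  I2 | 2 | 6 | 7 | 8   RAW R6: wait I1 write@5
  I3 | 3 | 4 | 8 | 9
  I4 | 9 | 10 | 11 | 12   struct: INT busy until I2 writes@8
  I5 | 13 | 14 | 18 | 19   WAW R7: wait I4 write@12
  I6 | 20 | 21 | 25 | 26   struct: MUL busy until I5 writes@19
  I7 | 21 | 27 | 28 | 29   RAW R2: wait I6 write@26
  I8 | 30 | 31 | 32 | 33   struct: INT busy until I7 writes@29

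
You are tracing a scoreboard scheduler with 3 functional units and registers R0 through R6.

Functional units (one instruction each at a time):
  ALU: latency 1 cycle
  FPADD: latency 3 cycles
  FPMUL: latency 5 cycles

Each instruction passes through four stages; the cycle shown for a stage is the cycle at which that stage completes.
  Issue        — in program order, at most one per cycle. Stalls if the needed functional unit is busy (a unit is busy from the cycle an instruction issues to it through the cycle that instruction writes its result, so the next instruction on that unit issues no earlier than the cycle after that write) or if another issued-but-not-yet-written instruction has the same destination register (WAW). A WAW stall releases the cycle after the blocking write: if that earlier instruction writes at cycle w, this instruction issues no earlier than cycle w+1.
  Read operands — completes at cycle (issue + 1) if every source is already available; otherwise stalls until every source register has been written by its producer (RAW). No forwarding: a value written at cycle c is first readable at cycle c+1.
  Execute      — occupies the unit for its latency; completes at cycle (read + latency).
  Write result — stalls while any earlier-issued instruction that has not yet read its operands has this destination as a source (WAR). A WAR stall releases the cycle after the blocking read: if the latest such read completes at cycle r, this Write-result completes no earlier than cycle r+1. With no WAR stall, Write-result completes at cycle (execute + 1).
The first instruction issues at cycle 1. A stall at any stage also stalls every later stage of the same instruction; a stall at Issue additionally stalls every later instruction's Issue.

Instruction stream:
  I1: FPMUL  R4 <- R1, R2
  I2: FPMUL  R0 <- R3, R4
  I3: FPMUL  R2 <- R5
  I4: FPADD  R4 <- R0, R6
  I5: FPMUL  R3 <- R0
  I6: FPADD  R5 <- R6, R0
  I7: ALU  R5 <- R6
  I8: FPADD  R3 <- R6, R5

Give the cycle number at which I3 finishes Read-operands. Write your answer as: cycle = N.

I1 -> (1, 2, 7, 8)
I2 -> (9, 10, 15, 16)  // struct: FPMUL busy until I1 writes@8
I3 -> (17, 18, 23, 24)  // struct: FPMUL busy until I2 writes@16
I4 -> (18, 19, 22, 23)
I5 -> (25, 26, 31, 32)  // struct: FPMUL busy until I3 writes@24
I6 -> (26, 27, 30, 31)
I7 -> (32, 33, 34, 35)  // WAW R5: wait I6 write@31
I8 -> (33, 36, 39, 40)  // RAW R5: wait I7 write@35

cycle = 18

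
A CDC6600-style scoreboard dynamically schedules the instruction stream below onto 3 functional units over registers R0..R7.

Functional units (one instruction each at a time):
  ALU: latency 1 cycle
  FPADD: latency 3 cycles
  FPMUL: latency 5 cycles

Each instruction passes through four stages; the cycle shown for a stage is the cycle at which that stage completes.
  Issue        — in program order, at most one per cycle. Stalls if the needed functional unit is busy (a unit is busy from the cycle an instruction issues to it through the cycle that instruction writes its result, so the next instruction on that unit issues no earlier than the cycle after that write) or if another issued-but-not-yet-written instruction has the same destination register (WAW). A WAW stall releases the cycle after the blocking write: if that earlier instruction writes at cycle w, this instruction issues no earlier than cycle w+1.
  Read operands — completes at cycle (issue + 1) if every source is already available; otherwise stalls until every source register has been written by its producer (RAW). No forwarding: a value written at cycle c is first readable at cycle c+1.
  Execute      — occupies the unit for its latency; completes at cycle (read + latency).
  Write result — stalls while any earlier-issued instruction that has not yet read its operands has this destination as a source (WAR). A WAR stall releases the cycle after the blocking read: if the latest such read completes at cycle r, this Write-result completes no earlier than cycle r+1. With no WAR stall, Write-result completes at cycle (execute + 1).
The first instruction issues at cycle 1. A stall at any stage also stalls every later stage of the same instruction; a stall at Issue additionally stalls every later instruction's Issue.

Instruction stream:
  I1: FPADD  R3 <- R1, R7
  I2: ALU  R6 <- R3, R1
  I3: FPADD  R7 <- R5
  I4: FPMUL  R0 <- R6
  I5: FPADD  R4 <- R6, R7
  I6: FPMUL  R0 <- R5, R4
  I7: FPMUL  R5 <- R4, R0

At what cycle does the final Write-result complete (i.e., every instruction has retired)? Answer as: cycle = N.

cycle = 33

  I1 | 1 | 2 | 5 | 6
  I2 | 2 | 7 | 8 | 9   RAW R3: wait I1 write@6
  I3 | 7 | 8 | 11 | 12   struct: FPADD busy until I1 writes@6
  I4 | 8 | 10 | 15 | 16   RAW R6: wait I2 write@9
  I5 | 13 | 14 | 17 | 18   struct: FPADD busy until I3 writes@12
  I6 | 17 | 19 | 24 | 25   struct: FPMUL busy until I4 writes@16 · RAW R4: wait I5 write@18
  I7 | 26 | 27 | 32 | 33   struct: FPMUL busy until I6 writes@25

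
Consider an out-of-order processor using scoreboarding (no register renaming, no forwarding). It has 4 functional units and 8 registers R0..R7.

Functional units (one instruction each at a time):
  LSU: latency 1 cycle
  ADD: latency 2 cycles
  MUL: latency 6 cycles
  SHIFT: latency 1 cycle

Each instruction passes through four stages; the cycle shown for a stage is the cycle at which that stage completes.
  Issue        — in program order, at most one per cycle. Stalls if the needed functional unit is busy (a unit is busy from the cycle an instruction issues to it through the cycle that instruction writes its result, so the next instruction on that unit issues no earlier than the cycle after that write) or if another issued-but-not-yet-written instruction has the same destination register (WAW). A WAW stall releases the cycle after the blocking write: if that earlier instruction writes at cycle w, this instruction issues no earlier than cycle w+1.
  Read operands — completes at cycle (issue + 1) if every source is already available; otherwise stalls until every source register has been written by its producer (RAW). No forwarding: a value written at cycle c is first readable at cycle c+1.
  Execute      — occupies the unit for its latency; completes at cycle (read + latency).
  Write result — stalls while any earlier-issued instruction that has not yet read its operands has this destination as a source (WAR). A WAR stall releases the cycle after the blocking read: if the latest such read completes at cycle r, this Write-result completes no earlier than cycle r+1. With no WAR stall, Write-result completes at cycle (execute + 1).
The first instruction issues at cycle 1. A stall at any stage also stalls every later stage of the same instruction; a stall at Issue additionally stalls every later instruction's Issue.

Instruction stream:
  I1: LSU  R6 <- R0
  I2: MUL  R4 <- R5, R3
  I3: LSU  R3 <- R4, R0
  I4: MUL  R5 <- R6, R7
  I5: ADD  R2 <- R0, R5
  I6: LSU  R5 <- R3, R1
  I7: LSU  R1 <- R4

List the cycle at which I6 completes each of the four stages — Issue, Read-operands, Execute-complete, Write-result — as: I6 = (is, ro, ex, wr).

I6 = (20, 21, 22, 23)

  I1 | 1 | 2 | 3 | 4
  I2 | 2 | 3 | 9 | 10
  I3 | 5 | 11 | 12 | 13   struct: LSU busy until I1 writes@4 · RAW R4: wait I2 write@10
  I4 | 11 | 12 | 18 | 19   struct: MUL busy until I2 writes@10
  I5 | 12 | 20 | 22 | 23   RAW R5: wait I4 write@19
  I6 | 20 | 21 | 22 | 23   WAW R5: wait I4 write@19
  I7 | 24 | 25 | 26 | 27   struct: LSU busy until I6 writes@23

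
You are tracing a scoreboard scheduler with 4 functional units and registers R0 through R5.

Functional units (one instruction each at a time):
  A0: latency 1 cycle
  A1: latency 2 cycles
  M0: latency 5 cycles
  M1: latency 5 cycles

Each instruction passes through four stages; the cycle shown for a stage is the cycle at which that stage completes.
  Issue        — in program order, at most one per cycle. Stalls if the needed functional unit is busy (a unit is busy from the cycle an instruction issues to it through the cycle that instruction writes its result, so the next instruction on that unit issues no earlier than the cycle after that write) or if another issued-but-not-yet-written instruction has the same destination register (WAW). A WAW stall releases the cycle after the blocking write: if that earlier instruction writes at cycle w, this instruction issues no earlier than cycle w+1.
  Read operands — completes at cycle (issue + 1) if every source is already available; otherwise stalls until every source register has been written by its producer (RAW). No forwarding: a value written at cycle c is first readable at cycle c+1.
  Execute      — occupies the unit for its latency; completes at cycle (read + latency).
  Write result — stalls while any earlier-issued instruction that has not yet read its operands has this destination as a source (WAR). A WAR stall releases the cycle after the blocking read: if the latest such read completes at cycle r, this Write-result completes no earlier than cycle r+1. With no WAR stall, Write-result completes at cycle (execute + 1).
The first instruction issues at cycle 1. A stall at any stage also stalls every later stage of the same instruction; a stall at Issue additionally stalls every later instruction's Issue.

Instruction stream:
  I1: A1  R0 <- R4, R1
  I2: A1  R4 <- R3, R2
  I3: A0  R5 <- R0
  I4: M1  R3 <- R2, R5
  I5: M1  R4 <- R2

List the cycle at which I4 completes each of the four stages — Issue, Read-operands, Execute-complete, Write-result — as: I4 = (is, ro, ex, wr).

I4 = (8, 11, 16, 17)

I1: IS=1 RO=2 EX=4 WR=5
I2: IS=6 RO=7 EX=9 WR=10  [struct: A1 busy until I1 writes@5]
I3: IS=7 RO=8 EX=9 WR=10
I4: IS=8 RO=11 EX=16 WR=17  [RAW R5: wait I3 write@10]
I5: IS=18 RO=19 EX=24 WR=25  [struct: M1 busy until I4 writes@17]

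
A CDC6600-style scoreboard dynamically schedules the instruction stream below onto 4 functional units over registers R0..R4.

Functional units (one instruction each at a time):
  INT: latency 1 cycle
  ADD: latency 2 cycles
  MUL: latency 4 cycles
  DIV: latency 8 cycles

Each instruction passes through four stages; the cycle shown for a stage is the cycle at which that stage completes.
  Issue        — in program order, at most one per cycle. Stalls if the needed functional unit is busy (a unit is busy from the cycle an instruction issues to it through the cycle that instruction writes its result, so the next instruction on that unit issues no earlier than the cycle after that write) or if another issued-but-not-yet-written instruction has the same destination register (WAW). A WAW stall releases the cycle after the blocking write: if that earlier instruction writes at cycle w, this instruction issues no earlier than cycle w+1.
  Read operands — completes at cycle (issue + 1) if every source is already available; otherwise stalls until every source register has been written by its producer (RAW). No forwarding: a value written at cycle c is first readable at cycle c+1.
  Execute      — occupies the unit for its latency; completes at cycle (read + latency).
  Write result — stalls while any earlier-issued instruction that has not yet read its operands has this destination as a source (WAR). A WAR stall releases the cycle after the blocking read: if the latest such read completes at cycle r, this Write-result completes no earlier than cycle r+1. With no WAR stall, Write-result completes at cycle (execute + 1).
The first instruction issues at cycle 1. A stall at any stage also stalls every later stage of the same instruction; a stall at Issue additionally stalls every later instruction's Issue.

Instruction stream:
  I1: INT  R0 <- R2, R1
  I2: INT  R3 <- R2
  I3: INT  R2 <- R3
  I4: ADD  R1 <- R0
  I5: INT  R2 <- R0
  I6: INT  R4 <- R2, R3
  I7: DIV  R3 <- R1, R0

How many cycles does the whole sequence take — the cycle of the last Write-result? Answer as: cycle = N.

[1] issue I1 (INT)
[2] I1 read-ops
[3] I1 finished on INT
[4] I1→R0
[5] issue I2 (INT)
[6] I2 read-ops
[7] I2 finished on INT
[8] I2→R3
[9] issue I3 (INT)
[10] I3 read-ops | issue I4 (ADD)
[11] I3 finished on INT | I4 read-ops
[12] I3→R2
[13] I4 finished on ADD | issue I5 (INT)
[14] I4→R1 | I5 read-ops
[15] I5 finished on INT
[16] I5→R2
[17] issue I6 (INT)
[18] I6 read-ops | issue I7 (DIV)
[19] I6 finished on INT | I7 read-ops
[20] I6→R4
[27] I7 finished on DIV
[28] I7→R3

cycle = 28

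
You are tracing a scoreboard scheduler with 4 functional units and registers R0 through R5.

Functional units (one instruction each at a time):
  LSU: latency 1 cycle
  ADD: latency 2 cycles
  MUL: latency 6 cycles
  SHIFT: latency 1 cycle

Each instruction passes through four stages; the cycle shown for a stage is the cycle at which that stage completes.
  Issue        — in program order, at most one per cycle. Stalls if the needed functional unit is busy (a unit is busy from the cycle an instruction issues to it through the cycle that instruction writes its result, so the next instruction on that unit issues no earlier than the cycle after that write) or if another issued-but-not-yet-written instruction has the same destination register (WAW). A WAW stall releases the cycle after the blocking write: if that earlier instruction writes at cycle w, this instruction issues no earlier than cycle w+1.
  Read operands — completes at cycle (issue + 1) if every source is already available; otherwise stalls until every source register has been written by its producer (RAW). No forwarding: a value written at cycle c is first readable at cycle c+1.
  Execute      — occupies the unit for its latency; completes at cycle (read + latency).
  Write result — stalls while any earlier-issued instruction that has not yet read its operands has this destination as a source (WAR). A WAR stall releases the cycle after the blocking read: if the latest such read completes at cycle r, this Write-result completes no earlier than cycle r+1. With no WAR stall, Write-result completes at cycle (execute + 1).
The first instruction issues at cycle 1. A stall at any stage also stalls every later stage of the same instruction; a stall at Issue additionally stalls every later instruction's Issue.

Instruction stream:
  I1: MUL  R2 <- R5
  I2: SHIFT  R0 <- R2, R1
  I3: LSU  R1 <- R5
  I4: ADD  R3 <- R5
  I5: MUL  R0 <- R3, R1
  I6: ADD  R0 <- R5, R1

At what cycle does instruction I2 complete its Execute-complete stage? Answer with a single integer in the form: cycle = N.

[1] I1 dispatched to MUL
[2] I1 operands ready | I2 dispatched to SHIFT
[3] I3 dispatched to LSU
[4] I3 operands ready | I4 dispatched to ADD
[5] I3 complete | I4 operands ready
[7] I4 complete
[8] I1 complete | R3←I4
[9] R2←I1
[10] I2 operands ready
[11] I2 complete | R1←I3
[12] R0←I2
[13] I5 dispatched to MUL
[14] I5 operands ready
[20] I5 complete
[21] R0←I5
[22] I6 dispatched to ADD
[23] I6 operands ready
[25] I6 complete
[26] R0←I6

cycle = 11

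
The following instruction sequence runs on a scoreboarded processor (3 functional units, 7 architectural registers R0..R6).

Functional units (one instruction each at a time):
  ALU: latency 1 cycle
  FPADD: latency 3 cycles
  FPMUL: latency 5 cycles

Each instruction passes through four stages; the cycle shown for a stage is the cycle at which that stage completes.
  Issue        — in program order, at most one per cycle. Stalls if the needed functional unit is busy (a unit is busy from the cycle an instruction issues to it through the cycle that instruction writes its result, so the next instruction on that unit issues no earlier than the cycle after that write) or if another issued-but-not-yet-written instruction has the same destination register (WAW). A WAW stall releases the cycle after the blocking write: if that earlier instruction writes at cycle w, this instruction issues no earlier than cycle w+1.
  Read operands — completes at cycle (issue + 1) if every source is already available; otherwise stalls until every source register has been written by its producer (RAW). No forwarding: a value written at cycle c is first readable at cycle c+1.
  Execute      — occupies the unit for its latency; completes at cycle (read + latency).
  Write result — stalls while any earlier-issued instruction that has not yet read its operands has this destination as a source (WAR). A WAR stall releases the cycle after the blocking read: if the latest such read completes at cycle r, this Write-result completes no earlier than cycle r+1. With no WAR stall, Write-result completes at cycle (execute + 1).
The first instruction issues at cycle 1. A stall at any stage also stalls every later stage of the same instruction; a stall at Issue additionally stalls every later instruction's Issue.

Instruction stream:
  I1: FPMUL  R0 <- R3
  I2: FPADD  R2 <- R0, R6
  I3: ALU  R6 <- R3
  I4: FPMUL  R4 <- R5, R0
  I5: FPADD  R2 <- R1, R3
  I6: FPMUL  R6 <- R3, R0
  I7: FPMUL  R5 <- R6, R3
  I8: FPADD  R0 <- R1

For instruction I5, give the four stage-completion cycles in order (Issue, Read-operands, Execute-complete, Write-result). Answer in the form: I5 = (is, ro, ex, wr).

cycle 1: I1 issues→FPMUL
cycle 2: I1 reads; I2 issues→FPADD
cycle 3: I3 issues→ALU
cycle 4: I3 reads
cycle 5: I3 exec-done
cycle 7: I1 exec-done
cycle 8: I1 writes R0
cycle 9: I2 reads; I4 issues→FPMUL
cycle 10: I3 writes R6; I4 reads
cycle 12: I2 exec-done
cycle 13: I2 writes R2
cycle 14: I5 issues→FPADD
cycle 15: I4 exec-done; I5 reads
cycle 16: I4 writes R4
cycle 17: I6 issues→FPMUL
cycle 18: I5 exec-done; I6 reads
cycle 19: I5 writes R2
cycle 23: I6 exec-done
cycle 24: I6 writes R6
cycle 25: I7 issues→FPMUL
cycle 26: I7 reads; I8 issues→FPADD
cycle 27: I8 reads
cycle 30: I8 exec-done
cycle 31: I7 exec-done; I8 writes R0
cycle 32: I7 writes R5

I5 = (14, 15, 18, 19)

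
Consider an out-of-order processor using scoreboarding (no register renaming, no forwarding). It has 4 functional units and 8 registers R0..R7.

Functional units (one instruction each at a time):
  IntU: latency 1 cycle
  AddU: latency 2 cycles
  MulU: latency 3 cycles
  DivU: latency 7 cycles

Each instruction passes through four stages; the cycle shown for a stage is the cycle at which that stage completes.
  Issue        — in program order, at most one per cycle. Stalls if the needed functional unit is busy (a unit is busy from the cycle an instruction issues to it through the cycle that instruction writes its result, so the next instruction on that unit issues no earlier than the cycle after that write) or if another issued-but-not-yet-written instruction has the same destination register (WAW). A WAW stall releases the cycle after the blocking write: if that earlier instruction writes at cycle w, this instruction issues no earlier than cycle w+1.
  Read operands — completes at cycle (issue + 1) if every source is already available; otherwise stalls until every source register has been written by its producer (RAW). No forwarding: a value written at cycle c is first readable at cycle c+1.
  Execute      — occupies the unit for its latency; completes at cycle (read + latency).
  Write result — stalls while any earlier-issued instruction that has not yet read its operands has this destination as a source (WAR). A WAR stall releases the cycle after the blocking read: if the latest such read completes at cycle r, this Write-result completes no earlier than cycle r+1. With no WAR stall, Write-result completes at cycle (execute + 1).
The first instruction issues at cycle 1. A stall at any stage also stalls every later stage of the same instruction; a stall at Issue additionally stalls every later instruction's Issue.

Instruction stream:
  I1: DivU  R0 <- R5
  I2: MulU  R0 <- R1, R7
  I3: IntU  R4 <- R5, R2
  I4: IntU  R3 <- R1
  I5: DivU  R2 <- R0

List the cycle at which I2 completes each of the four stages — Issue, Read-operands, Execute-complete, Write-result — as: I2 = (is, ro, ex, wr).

cycle 1: issue I1 (DivU)
cycle 2: I1 read-ops
cycle 9: I1 finished on DivU
cycle 10: I1→R0
cycle 11: issue I2 (MulU)
cycle 12: I2 read-ops · issue I3 (IntU)
cycle 13: I3 read-ops
cycle 14: I3 finished on IntU
cycle 15: I2 finished on MulU · I3→R4
cycle 16: I2→R0 · issue I4 (IntU)
cycle 17: I4 read-ops · issue I5 (DivU)
cycle 18: I4 finished on IntU · I5 read-ops
cycle 19: I4→R3
cycle 25: I5 finished on DivU
cycle 26: I5→R2

I2 = (11, 12, 15, 16)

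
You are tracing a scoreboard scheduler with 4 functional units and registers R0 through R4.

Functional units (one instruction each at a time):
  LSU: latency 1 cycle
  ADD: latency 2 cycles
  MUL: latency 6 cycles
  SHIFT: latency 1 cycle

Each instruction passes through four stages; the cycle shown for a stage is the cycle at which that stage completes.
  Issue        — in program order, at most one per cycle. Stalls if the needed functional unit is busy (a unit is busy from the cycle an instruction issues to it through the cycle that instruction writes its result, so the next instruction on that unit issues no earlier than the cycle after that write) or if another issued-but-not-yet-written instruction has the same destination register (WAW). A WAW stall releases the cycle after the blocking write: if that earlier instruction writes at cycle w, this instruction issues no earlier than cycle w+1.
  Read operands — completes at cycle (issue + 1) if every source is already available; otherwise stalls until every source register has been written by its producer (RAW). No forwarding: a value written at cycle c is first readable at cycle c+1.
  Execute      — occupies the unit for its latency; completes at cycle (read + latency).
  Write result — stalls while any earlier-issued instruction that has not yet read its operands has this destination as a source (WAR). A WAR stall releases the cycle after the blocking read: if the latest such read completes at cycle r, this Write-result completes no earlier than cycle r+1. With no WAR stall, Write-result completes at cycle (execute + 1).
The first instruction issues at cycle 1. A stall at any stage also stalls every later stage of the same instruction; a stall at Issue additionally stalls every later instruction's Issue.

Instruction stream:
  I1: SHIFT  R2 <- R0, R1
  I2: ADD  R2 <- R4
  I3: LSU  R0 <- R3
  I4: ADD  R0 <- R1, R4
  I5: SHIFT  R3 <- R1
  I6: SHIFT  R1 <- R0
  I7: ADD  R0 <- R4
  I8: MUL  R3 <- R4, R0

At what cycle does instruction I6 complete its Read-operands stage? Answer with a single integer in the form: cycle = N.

[I1] 1/2/3/4
[I2] 5/6/8/9  (WAW R2: wait I1 write@4)
[I3] 6/7/8/9
[I4] 10/11/13/14  (WAW R0: wait I3 write@9)
[I5] 11/12/13/14
[I6] 15/16/17/18  (struct: SHIFT busy until I5 writes@14)
[I7] 16/17/19/20
[I8] 17/21/27/28  (RAW R0: wait I7 write@20)

cycle = 16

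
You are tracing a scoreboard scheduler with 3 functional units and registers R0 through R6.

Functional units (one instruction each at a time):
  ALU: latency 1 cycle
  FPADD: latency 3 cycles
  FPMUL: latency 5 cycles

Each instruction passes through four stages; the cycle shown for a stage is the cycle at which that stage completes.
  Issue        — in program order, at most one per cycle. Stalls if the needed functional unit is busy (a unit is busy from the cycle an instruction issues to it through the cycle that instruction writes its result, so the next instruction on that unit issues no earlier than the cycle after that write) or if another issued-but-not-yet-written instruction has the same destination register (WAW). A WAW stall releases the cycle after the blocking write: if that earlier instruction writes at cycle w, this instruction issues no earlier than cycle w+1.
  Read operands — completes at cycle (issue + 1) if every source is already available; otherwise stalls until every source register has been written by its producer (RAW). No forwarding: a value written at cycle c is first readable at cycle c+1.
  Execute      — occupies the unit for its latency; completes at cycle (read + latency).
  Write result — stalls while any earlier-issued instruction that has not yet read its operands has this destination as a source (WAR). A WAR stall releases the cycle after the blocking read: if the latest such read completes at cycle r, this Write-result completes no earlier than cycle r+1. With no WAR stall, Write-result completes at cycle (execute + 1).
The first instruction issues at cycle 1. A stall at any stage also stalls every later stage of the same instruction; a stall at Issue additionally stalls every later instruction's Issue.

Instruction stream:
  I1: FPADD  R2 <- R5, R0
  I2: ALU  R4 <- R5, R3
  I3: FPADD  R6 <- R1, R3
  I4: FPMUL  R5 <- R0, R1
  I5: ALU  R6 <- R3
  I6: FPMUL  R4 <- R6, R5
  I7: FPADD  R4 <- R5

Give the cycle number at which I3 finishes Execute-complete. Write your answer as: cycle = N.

cycle = 11

I1  is:1  ro:2  ex:5  wr:6
I2  is:2  ro:3  ex:4  wr:5
I3  is:7  ro:8  ex:11  wr:12  — struct: FPADD busy until I1 writes@6
I4  is:8  ro:9  ex:14  wr:15
I5  is:13  ro:14  ex:15  wr:16  — WAW R6: wait I3 write@12
I6  is:16  ro:17  ex:22  wr:23  — struct: FPMUL busy until I4 writes@15
I7  is:24  ro:25  ex:28  wr:29  — WAW R4: wait I6 write@23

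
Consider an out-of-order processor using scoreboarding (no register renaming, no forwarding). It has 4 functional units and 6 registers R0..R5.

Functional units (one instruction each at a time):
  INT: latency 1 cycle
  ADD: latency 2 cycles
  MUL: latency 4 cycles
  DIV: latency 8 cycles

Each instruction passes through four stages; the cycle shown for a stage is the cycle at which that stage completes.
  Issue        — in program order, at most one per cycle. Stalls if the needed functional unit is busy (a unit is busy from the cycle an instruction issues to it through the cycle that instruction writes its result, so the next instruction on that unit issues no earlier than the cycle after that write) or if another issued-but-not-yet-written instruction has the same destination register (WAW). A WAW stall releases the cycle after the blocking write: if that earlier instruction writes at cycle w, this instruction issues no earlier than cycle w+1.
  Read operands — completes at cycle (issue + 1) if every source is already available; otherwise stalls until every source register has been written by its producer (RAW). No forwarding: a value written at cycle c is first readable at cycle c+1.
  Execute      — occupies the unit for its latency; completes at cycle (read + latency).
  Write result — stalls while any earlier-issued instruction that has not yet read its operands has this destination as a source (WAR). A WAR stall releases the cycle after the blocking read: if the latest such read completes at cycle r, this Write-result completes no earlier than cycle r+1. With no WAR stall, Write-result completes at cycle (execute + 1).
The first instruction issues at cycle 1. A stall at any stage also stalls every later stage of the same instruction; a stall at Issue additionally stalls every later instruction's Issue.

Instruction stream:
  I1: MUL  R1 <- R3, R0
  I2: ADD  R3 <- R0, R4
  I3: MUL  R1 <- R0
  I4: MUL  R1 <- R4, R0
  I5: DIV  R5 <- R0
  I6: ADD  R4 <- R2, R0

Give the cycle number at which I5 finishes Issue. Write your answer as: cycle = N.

cycle = 16

I1: IS=1 RO=2 EX=6 WR=7
I2: IS=2 RO=3 EX=5 WR=6
I3: IS=8 RO=9 EX=13 WR=14  [struct: MUL busy until I1 writes@7]
I4: IS=15 RO=16 EX=20 WR=21  [struct: MUL busy until I3 writes@14]
I5: IS=16 RO=17 EX=25 WR=26
I6: IS=17 RO=18 EX=20 WR=21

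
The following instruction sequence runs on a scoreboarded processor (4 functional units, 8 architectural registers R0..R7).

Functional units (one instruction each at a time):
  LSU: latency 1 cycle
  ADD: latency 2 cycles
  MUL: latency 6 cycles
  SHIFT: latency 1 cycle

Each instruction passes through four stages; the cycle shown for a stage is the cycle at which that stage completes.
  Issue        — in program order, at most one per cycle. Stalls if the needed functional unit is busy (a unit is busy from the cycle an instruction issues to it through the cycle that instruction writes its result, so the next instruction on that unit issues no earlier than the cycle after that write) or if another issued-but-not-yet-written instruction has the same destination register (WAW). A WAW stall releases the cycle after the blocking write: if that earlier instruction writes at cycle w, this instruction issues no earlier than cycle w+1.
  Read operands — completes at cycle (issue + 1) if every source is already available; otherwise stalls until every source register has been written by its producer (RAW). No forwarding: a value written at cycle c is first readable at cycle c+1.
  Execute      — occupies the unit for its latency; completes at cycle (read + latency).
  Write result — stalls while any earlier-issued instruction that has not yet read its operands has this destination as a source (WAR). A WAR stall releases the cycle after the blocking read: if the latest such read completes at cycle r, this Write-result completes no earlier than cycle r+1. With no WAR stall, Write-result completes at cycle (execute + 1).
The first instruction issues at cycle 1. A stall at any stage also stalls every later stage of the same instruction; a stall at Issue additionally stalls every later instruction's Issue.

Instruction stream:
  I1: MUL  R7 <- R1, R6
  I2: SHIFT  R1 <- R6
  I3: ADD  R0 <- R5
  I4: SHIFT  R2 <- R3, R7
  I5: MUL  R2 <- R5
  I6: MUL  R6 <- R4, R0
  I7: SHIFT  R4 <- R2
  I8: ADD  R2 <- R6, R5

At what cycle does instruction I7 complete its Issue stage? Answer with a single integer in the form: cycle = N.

I1: IS=1 RO=2 EX=8 WR=9
I2: IS=2 RO=3 EX=4 WR=5
I3: IS=3 RO=4 EX=6 WR=7
I4: IS=6 RO=10 EX=11 WR=12  [struct: SHIFT busy until I2 writes@5; RAW R7: wait I1 write@9]
I5: IS=13 RO=14 EX=20 WR=21  [WAW R2: wait I4 write@12]
I6: IS=22 RO=23 EX=29 WR=30  [struct: MUL busy until I5 writes@21]
I7: IS=23 RO=24 EX=25 WR=26
I8: IS=24 RO=31 EX=33 WR=34  [RAW R6: wait I6 write@30]

cycle = 23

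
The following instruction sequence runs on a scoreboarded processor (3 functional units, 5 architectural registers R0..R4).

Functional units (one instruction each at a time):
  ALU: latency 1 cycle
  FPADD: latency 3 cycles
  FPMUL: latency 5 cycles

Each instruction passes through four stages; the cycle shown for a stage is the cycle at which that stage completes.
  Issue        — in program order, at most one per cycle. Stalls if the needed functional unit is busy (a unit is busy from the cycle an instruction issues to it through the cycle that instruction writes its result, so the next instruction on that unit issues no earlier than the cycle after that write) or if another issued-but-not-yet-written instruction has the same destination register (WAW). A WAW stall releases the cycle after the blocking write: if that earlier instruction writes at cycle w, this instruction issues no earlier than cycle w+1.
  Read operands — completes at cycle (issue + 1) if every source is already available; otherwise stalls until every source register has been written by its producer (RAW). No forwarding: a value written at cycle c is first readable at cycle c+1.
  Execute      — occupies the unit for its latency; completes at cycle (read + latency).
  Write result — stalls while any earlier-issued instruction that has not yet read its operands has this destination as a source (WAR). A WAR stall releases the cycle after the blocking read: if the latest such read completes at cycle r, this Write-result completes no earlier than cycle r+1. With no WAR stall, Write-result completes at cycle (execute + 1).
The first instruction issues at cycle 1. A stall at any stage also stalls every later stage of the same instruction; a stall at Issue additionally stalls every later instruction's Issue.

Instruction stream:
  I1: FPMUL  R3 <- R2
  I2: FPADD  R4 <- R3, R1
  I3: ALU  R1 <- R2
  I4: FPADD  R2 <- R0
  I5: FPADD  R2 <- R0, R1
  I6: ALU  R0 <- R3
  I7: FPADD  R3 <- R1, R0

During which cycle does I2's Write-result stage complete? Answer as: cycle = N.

I1: IS=1 RO=2 EX=7 WR=8
I2: IS=2 RO=9 EX=12 WR=13  [RAW R3: wait I1 write@8]
I3: IS=3 RO=4 EX=5 WR=10  [WAR R1: wait I2 read@9]
I4: IS=14 RO=15 EX=18 WR=19  [struct: FPADD busy until I2 writes@13]
I5: IS=20 RO=21 EX=24 WR=25  [struct: FPADD busy until I4 writes@19]
I6: IS=21 RO=22 EX=23 WR=24
I7: IS=26 RO=27 EX=30 WR=31  [struct: FPADD busy until I5 writes@25]

cycle = 13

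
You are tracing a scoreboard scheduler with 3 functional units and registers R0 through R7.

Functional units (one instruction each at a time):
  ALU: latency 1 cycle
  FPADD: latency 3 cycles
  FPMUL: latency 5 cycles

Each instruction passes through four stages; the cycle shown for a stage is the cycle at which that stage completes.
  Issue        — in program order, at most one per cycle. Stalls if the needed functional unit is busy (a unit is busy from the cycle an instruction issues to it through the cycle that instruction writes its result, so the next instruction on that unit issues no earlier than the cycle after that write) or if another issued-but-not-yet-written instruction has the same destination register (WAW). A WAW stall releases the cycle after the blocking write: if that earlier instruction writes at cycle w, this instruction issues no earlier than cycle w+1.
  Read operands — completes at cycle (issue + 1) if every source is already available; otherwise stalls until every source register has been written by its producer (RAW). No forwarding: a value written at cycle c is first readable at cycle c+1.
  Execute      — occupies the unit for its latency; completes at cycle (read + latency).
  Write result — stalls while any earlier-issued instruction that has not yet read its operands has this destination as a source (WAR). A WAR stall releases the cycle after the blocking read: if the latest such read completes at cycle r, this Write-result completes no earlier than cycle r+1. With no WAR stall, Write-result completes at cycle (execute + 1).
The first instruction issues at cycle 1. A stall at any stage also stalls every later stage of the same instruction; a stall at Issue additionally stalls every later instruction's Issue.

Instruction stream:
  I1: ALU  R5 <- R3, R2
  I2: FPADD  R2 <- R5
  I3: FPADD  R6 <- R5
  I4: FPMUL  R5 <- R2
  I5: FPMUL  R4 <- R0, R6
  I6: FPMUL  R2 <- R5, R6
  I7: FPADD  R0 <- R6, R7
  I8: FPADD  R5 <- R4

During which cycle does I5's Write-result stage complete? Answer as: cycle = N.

[I1] 1/2/3/4
[I2] 2/5/8/9  (RAW R5: wait I1 write@4)
[I3] 10/11/14/15  (struct: FPADD busy until I2 writes@9)
[I4] 11/12/17/18
[I5] 19/20/25/26  (struct: FPMUL busy until I4 writes@18)
[I6] 27/28/33/34  (struct: FPMUL busy until I5 writes@26)
[I7] 28/29/32/33
[I8] 34/35/38/39  (struct: FPADD busy until I7 writes@33)

cycle = 26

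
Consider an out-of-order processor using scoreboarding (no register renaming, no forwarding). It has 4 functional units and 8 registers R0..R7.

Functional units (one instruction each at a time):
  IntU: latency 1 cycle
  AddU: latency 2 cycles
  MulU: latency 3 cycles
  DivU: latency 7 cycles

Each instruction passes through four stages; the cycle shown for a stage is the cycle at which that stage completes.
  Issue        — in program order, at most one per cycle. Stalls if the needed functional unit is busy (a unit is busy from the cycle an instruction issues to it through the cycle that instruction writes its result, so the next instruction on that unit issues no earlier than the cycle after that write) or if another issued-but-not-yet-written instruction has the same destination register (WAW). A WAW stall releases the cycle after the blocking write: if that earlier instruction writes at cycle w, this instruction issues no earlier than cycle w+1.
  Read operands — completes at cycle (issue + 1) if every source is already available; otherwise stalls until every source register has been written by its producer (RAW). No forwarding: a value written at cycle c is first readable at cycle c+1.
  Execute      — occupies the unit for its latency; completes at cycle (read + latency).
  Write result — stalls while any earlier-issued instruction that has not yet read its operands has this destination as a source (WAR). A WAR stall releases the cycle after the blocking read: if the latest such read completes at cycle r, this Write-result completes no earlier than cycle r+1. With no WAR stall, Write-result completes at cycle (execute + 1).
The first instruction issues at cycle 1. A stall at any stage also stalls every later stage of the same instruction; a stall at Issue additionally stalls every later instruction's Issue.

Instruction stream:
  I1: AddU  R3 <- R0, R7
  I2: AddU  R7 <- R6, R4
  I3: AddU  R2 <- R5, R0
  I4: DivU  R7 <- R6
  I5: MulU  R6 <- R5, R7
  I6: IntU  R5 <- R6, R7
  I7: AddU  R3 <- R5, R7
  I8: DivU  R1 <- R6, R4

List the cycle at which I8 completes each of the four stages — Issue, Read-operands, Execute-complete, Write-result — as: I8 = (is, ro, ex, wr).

I8 = (22, 27, 34, 35)

t=1  I1→AddU
t=2  I1 RO
t=4  I1 EX
t=5  I1 WR R3
t=6  I2→AddU
t=7  I2 RO
t=9  I2 EX
t=10  I2 WR R7
t=11  I3→AddU
t=12  I3 RO | I4→DivU
t=13  I4 RO | I5→MulU
t=14  I3 EX | I6→IntU
t=15  I3 WR R2
t=16  I7→AddU
t=20  I4 EX
t=21  I4 WR R7
t=22  I5 RO | I8→DivU
t=25  I5 EX
t=26  I5 WR R6
t=27  I6 RO | I8 RO
t=28  I6 EX
t=29  I6 WR R5
t=30  I7 RO
t=32  I7 EX
t=33  I7 WR R3
t=34  I8 EX
t=35  I8 WR R1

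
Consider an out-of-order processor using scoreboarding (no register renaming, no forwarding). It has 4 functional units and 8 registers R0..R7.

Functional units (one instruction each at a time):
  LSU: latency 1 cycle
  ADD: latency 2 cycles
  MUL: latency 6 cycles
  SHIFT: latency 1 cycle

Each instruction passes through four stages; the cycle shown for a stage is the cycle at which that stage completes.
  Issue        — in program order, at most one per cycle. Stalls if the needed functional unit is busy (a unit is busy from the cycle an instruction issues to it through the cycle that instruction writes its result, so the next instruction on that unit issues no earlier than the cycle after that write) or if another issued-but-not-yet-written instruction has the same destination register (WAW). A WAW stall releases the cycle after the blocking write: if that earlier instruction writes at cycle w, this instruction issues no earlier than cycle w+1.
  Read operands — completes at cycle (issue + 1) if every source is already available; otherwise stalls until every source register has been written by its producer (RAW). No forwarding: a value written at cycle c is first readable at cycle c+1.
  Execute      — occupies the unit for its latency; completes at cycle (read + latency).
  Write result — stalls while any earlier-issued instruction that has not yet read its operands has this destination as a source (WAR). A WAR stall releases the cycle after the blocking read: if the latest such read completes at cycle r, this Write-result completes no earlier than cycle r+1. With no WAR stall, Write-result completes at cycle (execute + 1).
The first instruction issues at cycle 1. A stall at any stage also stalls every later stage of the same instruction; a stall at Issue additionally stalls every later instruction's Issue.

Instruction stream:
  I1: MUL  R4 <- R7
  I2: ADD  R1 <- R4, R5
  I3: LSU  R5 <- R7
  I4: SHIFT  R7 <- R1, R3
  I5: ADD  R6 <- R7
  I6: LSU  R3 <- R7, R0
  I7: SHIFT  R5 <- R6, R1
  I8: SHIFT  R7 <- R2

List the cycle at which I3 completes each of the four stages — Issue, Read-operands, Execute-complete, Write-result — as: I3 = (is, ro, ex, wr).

I3 = (3, 4, 5, 11)

c1: I1→MUL
c2: I1 RO; I2→ADD
c3: I3→LSU
c4: I3 RO; I4→SHIFT
c5: I3 EX
c8: I1 EX
c9: I1 WR R4
c10: I2 RO
c11: I3 WR R5
c12: I2 EX
c13: I2 WR R1
c14: I4 RO; I5→ADD
c15: I4 EX; I6→LSU
c16: I4 WR R7
c17: I5 RO; I6 RO; I7→SHIFT
c18: I6 EX
c19: I5 EX; I6 WR R3
c20: I5 WR R6
c21: I7 RO
c22: I7 EX
c23: I7 WR R5
c24: I8→SHIFT
c25: I8 RO
c26: I8 EX
c27: I8 WR R7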